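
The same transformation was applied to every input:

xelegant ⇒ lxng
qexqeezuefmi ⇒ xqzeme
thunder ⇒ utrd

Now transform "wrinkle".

The transformation: keep every other character starting from the first (positions 1st, 3rd, 5th, ...), then swap each adjacent pair of characters (1↔2, 3↔4, ...).
So "wrinkle" becomes "iwek".

iwek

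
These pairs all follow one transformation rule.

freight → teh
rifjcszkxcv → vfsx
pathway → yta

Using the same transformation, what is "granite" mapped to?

Rule — move the last character to the front, then keep one character in every 3, starting at position 1 (positions 1st, 4th, 7th, ...).
Starting from "granite": after the first operation, "egranit"; after the second, "eat".

eat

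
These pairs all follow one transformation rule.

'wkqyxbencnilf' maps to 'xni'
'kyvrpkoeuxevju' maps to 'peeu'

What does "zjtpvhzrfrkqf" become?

vrk

What's happening: delete the first 2 characters, then keep one character in every 3, starting at position 3 (positions 3rd, 6th, 9th, ...).
Applying both steps to "zjtpvhzrfrkqf": "tpvhzrfrkqf", then "vrk".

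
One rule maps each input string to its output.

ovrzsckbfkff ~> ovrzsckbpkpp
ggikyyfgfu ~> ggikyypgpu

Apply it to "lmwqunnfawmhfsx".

What's happening: replace every "f" with "p".
So "lmwqunnfawmhfsx" becomes "lmwqunnpawmhpsx".

lmwqunnpawmhpsx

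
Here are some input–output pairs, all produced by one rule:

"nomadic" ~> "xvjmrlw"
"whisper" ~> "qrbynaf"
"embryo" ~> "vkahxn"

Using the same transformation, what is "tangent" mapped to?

The rule is to move the first character to the end, then shift every letter 9 places forward in the alphabet (wrapping around).
On "tangent" that produces "jwpnwcc".

jwpnwcc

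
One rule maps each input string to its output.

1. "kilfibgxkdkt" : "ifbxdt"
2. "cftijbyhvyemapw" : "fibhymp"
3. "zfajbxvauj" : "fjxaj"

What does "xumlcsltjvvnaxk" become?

The rule is to keep every other character starting from the second (positions 2nd, 4th, 6th, ...).
Applying that to "xumlcsltjvvnaxk" gives "ulstvnx".

ulstvnx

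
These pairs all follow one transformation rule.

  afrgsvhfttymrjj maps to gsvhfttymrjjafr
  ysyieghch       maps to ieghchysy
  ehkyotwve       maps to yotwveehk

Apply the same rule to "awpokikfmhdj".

Looking at the pairs, the operation is to move the first 3 characters to the end (rotate left by 3).
On "awpokikfmhdj" that produces "okikfmhdjawp".

okikfmhdjawp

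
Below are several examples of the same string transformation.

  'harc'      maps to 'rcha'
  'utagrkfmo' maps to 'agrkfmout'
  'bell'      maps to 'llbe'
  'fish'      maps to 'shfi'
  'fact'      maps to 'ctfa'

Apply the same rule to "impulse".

The pattern: move the first 2 characters to the end (rotate left by 2).
"impulse" → "pulseim".

pulseim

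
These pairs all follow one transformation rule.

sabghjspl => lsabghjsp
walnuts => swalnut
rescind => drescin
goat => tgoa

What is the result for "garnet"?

Each output is the input with this applied: move the last character to the front.
For "garnet" the result is "tgarne".

tgarne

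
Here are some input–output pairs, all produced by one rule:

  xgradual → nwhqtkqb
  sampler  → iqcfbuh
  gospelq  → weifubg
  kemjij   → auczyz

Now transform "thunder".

The pattern: shift every letter 10 places backward in the alphabet (wrapping around).
"thunder" → "jxkdtuh".

jxkdtuh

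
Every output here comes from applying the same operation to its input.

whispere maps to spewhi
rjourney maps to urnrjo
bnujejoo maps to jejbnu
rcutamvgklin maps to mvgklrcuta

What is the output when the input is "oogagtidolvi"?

tidoloogag

The pattern: delete the last 2 characters, then swap the front and back halves of the string.
On "oogagtidolvi": the first step gives "oogagtidol", and the second then gives "tidoloogag".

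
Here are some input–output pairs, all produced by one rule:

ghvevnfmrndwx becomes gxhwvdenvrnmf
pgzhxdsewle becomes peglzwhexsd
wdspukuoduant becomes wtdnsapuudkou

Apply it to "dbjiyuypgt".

Looking at the pairs, the operation is to take characters alternately from the front and the back (1st, last, 2nd, 2nd-last, ...).
On "dbjiyuypgt" that produces "dtbgjpiyyu".

dtbgjpiyyu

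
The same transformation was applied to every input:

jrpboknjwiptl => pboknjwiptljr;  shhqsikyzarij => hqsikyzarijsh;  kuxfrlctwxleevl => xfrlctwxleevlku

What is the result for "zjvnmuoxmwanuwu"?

The rule is to move the first 2 characters to the end (rotate left by 2).
For "zjvnmuoxmwanuwu" the result is "vnmuoxmwanuwuzj".

vnmuoxmwanuwuzj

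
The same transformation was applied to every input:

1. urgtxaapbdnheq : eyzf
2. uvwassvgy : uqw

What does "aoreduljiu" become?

In each case the input is transformed by: shift every letter 2 places backward in the alphabet (wrapping around), then keep one character in every 3, starting at position 3 (positions 3rd, 6th, 9th, ...).
For "aoreduljiu", step one produces "ympcbsjhgs"; step two turns that into "psg".

psg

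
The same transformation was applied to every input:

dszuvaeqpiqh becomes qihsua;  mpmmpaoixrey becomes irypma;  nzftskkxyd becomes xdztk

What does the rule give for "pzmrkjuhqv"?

What's happening: keep every other character starting from the second (positions 2nd, 4th, 6th, ...), then move the first 3 characters to the end (rotate left by 3).
Applying both steps to "pzmrkjuhqv": "zrjhv", then "hvzrj".

hvzrj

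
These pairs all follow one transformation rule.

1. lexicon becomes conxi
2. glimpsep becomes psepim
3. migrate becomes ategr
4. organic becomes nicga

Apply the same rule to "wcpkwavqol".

wavqolpk

The pattern: delete the first 2 characters, then move the first 2 characters to the end (rotate left by 2).
Applying that to "wcpkwavqol" gives "wavqolpk".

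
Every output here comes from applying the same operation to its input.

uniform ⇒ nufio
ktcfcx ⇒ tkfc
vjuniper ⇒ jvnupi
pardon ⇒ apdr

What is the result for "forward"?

ofwra

The rule is to delete the last 2 characters, then swap each adjacent pair of characters (1↔2, 3↔4, ...).
On "forward" that produces "ofwra".
(Check on "uniform": → "unifo" → "nufio" ✓)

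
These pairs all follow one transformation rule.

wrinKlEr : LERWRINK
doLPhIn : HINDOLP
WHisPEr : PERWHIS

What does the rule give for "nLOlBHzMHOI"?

Each output is the input with this applied: move the last 3 characters to the front (rotate right by 3), then convert every letter to uppercase.
Applying both steps to "nLOlBHzMHOI": "HOInLOlBHzM", then "HOINLOLBHZM".

HOINLOLBHZM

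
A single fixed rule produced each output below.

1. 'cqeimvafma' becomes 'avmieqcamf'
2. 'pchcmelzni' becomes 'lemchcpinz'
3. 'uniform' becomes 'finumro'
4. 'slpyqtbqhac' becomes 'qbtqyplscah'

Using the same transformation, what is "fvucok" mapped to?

uvfkoc

Each output is the input with this applied: reverse the string, then move the first 3 characters to the end (rotate left by 3).
For "fvucok" the result is "uvfkoc".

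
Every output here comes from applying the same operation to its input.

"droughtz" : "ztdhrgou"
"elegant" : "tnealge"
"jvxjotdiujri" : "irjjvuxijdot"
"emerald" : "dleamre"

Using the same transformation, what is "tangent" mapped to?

The pattern: move the last character to the front, then take characters alternately from the front and the back (1st, last, 2nd, 2nd-last, ...).
Starting from "tangent": after the first operation, "ttangen"; after the second, "tnteagn".

tnteagn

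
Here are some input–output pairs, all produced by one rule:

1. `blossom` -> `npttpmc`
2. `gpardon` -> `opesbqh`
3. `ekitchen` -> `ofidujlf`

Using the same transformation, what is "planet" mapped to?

ufobmq

Looking at the pairs, the operation is to reverse the string, then shift every letter 1 place forward in the alphabet (wrapping around).
For "planet", step one produces "tenalp"; step two turns that into "ufobmq".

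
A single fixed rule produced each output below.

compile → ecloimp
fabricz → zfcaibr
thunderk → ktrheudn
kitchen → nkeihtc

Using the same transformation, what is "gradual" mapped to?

The transformation: take characters alternately from the front and the back (1st, last, 2nd, 2nd-last, ...), then swap each adjacent pair of characters (1↔2, 3↔4, ...).
On "gradual": the first step gives "glraaud", and the second then gives "lgaruad".

lgaruad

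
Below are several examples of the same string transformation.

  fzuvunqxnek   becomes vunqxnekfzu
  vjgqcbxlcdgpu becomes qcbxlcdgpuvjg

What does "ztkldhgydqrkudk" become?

ldhgydqrkudkztk

In each case the input is transformed by: move the first 3 characters to the end (rotate left by 3).
So "ztkldhgydqrkudk" becomes "ldhgydqrkudkztk".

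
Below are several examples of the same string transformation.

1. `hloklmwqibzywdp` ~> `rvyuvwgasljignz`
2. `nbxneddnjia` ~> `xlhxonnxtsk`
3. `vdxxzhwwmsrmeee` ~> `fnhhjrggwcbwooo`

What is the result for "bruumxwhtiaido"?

lbeewhgrdsksny

Looking at the pairs, the operation is to shift every letter 10 places forward in the alphabet (wrapping around).
Applying that to "bruumxwhtiaido" gives "lbeewhgrdsksny".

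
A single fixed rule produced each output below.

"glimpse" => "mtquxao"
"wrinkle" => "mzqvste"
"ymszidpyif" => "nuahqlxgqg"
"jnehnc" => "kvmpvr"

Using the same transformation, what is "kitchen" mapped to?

Each output is the input with this applied: shift every letter 8 places forward in the alphabet (wrapping around), then swap the first and last characters.
"kitchen" → "sqbkpmv" → "vqbkpms".

vqbkpms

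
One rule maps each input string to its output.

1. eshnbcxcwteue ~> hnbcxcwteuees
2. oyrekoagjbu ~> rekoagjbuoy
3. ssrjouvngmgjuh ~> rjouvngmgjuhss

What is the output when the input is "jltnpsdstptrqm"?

The pattern: move the first 2 characters to the end (rotate left by 2).
Applying that to "jltnpsdstptrqm" gives "tnpsdstptrqmjl".

tnpsdstptrqmjl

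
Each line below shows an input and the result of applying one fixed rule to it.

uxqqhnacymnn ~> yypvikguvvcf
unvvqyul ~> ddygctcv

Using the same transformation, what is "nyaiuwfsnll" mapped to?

The transformation: shift every letter 8 places forward in the alphabet (wrapping around), then move the first 2 characters to the end (rotate left by 2).
Working it through for "nyaiuwfsnll": intermediate "vgiqcenavtt", final "iqcenavttvg".

iqcenavttvg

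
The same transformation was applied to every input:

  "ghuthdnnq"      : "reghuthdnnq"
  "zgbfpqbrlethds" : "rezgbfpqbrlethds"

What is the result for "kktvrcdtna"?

rekktvrcdtna

The rule is to prepend "re".
Doing the same to "kktvrcdtna": "rekktvrcdtna".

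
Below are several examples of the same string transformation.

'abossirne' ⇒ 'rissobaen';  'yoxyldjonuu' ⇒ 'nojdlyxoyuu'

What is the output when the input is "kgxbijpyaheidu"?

iehaypjibxgkud

Each output is the input with this applied: reverse the string, then move the first 2 characters to the end (rotate left by 2).
For "kgxbijpyaheidu", step one produces "udiehaypjibxgk"; step two turns that into "iehaypjibxgkud".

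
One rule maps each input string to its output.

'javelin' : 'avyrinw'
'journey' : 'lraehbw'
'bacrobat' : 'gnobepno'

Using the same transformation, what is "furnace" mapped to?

Each output is the input with this applied: shift every letter 13 places forward in the alphabet (wrapping around) — i.e. ROT13, then reverse the string.
Doing the same to "furnace": "rpnaehs".

rpnaehs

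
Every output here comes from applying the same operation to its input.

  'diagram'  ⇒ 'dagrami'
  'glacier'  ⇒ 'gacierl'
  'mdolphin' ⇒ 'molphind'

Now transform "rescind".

rscinde

What's happening: move the first character to the end, then swap the first and last characters.
Starting from "rescind": after the first operation, "escindr"; after the second, "rscinde".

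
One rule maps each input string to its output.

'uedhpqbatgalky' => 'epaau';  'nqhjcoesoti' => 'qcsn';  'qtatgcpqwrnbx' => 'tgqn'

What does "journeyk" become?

onj

The pattern: swap the first and last characters, then keep one character in every 3, starting at position 2 (positions 2nd, 5th, 8th, ...).
Doing the same to "journeyk": "onj".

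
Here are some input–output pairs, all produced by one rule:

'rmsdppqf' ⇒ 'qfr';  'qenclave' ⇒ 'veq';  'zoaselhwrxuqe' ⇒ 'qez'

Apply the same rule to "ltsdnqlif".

ifl

Looking at the pairs, the operation is to move the last 2 characters to the front (rotate right by 2), then keep only the first 3 characters.
"ltsdnqlif" → "ifl".
(Check on "qenclave": → "veqencla" → "veq" ✓)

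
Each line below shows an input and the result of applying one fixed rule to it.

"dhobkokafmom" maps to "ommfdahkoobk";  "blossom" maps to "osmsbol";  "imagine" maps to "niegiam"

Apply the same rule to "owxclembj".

bmjeolwcx

Each output is the input with this applied: move the last 2 characters to the front (rotate right by 2), then take characters alternately from the front and the back (1st, last, 2nd, 2nd-last, ...).
Starting from "owxclembj": after the first operation, "bjowxclem"; after the second, "bmjeolwcx".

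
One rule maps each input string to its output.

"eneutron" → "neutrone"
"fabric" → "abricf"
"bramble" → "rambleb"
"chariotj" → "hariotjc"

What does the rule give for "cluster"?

lusterc

The rule is to move the first character to the end.
So "cluster" becomes "lusterc".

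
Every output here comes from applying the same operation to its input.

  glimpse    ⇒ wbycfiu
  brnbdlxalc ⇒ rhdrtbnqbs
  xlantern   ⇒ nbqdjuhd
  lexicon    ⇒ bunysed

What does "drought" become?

thekwxj

What's happening: shift every letter 10 places backward in the alphabet (wrapping around).
Applying that to "drought" gives "thekwxj".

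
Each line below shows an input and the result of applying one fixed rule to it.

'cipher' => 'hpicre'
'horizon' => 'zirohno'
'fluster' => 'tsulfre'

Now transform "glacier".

What's happening: move the last 2 characters to the front (rotate right by 2), then reverse the string.
Starting from "glacier": after the first operation, "erglaci"; after the second, "icalgre".

icalgre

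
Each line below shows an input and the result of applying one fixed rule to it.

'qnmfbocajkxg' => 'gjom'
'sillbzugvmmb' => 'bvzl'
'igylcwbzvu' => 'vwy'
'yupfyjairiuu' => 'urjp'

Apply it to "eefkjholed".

ehf

Rule — keep one character in every 3, starting at position 3 (positions 3rd, 6th, 9th, ...), then reverse the string.
Doing the same to "eefkjholed": "ehf".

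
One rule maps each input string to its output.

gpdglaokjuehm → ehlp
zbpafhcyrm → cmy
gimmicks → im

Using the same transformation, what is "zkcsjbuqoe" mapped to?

eou

The transformation: sort the characters into alphabetical order, then keep one character in every 3, starting at position 3 (positions 3rd, 6th, 9th, ...).
For "zkcsjbuqoe", step one produces "bcejkoqsuz"; step two turns that into "eou".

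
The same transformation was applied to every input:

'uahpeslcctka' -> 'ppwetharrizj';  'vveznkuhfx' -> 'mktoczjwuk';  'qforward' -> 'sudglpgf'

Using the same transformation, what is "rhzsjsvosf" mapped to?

The transformation: swap the first and last characters, then shift every letter 11 places backward in the alphabet (wrapping around).
"rhzsjsvosf" → "fhzsjsvosr" → "uwohyhkdhg".
(Check on "uahpeslcctka": → "aahpeslcctku" → "ppwetharrizj" ✓)

uwohyhkdhg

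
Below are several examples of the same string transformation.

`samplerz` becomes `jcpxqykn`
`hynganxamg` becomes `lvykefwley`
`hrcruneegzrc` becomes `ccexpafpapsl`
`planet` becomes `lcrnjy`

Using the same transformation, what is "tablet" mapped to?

jcrryz

In each case the input is transformed by: shift every letter 2 places backward in the alphabet (wrapping around), then swap the front and back halves of the string.
On "tablet": the first step gives "ryzjcr", and the second then gives "jcrryz".
(Check on "planet": → "njylcr" → "lcrnjy" ✓)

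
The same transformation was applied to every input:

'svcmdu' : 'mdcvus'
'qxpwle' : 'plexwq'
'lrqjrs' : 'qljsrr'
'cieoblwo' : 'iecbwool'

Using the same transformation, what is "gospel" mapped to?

lgespo

Rule — sort the characters into reverse alphabetical order, then swap the front and back halves of the string.
Applying both steps to "gospel": "spolge", then "lgespo".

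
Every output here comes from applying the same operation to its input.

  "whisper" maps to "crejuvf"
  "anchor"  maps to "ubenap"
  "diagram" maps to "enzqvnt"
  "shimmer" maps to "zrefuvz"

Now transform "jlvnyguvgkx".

The rule is to move the last 3 characters to the front (rotate right by 3), then shift every letter 13 places forward in the alphabet (wrapping around) — i.e. ROT13.
For "jlvnyguvgkx", step one produces "gkxjlvnyguv"; step two turns that into "txkwyialthi".

txkwyialthi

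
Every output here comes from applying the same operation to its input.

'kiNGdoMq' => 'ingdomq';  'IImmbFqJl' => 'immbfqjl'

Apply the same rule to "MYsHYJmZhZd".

yshyjmzhzd

Rule — delete the first character, then convert every letter to lowercase.
So "MYsHYJmZhZd" becomes "yshyjmzhzd".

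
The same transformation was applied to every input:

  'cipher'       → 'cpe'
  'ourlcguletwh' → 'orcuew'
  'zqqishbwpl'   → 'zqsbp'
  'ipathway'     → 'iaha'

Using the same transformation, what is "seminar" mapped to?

Looking at the pairs, the operation is to keep every other character starting from the first (positions 1st, 3rd, 5th, ...).
"seminar" → "smnr".

smnr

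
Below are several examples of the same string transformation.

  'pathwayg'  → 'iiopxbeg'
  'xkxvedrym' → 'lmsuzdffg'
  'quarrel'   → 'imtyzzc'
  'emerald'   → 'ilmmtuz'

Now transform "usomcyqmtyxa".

The pattern: sort the characters into alphabetical order, then shift every letter 8 places forward in the alphabet (wrapping around).
Working it through for "usomcyqmtyxa": intermediate "acmmoqstuxyy", final "ikuuwyabcfgg".

ikuuwyabcfgg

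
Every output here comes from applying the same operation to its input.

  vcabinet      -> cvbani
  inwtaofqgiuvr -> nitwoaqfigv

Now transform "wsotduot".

The rule is to swap each adjacent pair of characters (1↔2, 3↔4, ...), then delete the last 2 characters.
For "wsotduot", step one produces "swtoudto"; step two turns that into "swtoud".

swtoud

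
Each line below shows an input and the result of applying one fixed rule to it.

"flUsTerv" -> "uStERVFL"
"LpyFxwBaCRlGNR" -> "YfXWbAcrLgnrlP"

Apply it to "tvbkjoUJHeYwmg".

Rule — move the first 2 characters to the end (rotate left by 2), then flip the case of every letter.
Working it through for "tvbkjoUJHeYwmg": intermediate "bkjoUJHeYwmgtv", final "BKJOujhEyWMGTV".

BKJOujhEyWMGTV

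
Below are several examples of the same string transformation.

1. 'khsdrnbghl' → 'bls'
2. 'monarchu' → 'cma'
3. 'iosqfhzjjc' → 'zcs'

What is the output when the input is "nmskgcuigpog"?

Rule — swap the front and back halves of the string, then keep one character in every 3, starting at position 2 (positions 2nd, 5th, 8th, ...).
On "nmskgcuigpog" that produces "iomg".

iomg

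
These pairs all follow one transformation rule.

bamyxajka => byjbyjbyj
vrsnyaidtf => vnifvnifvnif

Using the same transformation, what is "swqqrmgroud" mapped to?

In each case the input is transformed by: keep one character in every 3, starting at position 1 (positions 1st, 4th, 7th, ...), then write the whole string 3 times in a row.
For "swqqrmgroud", step one produces "sqgu"; step two turns that into "sqgusqgusqgu".

sqgusqgusqgu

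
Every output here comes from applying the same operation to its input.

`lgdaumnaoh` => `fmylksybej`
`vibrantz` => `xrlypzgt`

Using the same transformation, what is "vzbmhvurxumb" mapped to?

zksvpstfkzxt

What's happening: reverse the string, then shift every letter 2 places backward in the alphabet (wrapping around).
Working it through for "vzbmhvurxumb": intermediate "bmuxruvhmbzv", final "zksvpstfkzxt".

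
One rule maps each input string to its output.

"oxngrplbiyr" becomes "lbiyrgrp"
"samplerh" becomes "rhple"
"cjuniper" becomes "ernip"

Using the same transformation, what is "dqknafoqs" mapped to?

oqsnaf

Rule — delete the first 3 characters, then move the first 3 characters to the end (rotate left by 3).
"dqknafoqs" → "nafoqs" → "oqsnaf".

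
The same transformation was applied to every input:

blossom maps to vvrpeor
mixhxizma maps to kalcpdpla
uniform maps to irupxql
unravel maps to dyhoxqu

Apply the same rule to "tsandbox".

The pattern: move the first 3 characters to the end (rotate left by 3), then shift every letter 3 places forward in the alphabet (wrapping around).
Starting from "tsandbox": after the first operation, "ndboxtsa"; after the second, "qgerawvd".

qgerawvd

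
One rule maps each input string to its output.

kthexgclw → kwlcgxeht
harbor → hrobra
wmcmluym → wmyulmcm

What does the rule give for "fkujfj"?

fjfjuk

What's happening: reverse the string, then move the last character to the front.
"fkujfj" → "jfjukf" → "fjfjuk".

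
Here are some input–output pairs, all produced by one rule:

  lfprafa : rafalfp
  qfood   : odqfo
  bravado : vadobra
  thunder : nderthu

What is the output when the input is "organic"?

Rule — move the first 3 characters to the end (rotate left by 3).
On "organic" that produces "anicorg".

anicorg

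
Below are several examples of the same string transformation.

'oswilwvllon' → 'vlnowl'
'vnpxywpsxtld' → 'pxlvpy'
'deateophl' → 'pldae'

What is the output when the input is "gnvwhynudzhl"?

The pattern: keep every other character starting from the first (positions 1st, 3rd, 5th, ...), then move the first 3 characters to the end (rotate left by 3).
Applying both steps to "gnvwhynudzhl": "gvhndh", then "ndhgvh".

ndhgvh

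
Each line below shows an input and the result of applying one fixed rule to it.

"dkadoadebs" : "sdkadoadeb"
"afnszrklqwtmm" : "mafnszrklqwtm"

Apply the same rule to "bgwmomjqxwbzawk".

The pattern: move the last character to the front.
So "bgwmomjqxwbzawk" becomes "kbgwmomjqxwbzaw".

kbgwmomjqxwbzaw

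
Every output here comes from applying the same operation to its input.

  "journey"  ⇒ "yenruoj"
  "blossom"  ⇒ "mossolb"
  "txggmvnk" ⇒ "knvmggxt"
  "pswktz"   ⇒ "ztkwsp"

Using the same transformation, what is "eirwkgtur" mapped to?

rutgkwrie

Each output is the input with this applied: reverse the string.
So "eirwkgtur" becomes "rutgkwrie".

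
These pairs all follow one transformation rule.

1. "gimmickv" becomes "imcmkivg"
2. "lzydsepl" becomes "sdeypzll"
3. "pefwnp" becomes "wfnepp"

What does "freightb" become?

Rule — swap the front and back halves of the string, then take characters alternately from the front and the back (1st, last, 2nd, 2nd-last, ...).
Applying that to "freightb" gives "gihetrbf".

gihetrbf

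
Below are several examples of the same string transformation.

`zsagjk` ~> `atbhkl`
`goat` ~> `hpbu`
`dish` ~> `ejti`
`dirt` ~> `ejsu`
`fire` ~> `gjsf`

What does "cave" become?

What's happening: shift every letter 1 place forward in the alphabet (wrapping around).
On "cave" that produces "dbwf".

dbwf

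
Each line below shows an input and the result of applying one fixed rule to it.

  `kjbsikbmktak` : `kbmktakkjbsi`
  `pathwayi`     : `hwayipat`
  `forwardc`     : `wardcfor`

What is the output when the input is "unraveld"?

aveldunr

Each output is the input with this applied: move the last character to the front, then swap the front and back halves of the string.
For "unraveld" the result is "aveldunr".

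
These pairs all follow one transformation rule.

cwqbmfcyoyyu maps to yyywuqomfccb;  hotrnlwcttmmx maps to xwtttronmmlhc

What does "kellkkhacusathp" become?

The rule is to sort the characters into reverse alphabetical order.
For "kellkkhacusathp" the result is "utspllkkkhhecaa".

utspllkkkhhecaa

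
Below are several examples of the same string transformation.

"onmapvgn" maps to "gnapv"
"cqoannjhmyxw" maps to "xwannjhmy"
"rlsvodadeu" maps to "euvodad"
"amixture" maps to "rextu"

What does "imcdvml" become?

Rule — delete the first 3 characters, then move the last 2 characters to the front (rotate right by 2).
For "imcdvml", step one produces "dvml"; step two turns that into "mldv".
(Check on "cqoannjhmyxw": → "annjhmyxw" → "xwannjhmy" ✓)

mldv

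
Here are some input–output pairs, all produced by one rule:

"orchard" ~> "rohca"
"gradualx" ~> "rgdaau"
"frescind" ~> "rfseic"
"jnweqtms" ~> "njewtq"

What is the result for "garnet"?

Each output is the input with this applied: delete the last 2 characters, then swap each adjacent pair of characters (1↔2, 3↔4, ...).
Applying that to "garnet" gives "agnr".

agnr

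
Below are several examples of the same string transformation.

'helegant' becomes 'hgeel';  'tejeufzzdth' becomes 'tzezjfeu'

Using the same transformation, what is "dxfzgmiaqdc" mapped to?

The pattern: delete the last 3 characters, then take characters alternately from the front and the back (1st, last, 2nd, 2nd-last, ...).
"dxfzgmiaqdc" → "dxfzgmia" → "daxifmzg".
(Check on "tejeufzzdth": → "tejeufzz" → "tzezjfeu" ✓)

daxifmzg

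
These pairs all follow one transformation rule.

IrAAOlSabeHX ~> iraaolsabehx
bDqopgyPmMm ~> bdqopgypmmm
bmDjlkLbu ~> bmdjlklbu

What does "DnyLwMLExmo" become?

dnylwmlexmo

Each output is the input with this applied: convert every letter to lowercase.
Doing the same to "DnyLwMLExmo": "dnylwmlexmo".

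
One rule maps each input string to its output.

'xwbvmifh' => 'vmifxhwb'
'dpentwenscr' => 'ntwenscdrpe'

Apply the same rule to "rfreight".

eighrtfr

Each output is the input with this applied: swap the first and last characters, then move the first 3 characters to the end (rotate left by 3).
So "rfreight" becomes "eighrtfr".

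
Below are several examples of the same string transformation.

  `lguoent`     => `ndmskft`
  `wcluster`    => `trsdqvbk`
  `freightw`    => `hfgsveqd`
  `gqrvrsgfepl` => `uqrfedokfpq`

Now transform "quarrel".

qqdkptz

Rule — move the first 3 characters to the end (rotate left by 3), then shift every letter 1 place backward in the alphabet (wrapping around).
Applying both steps to "quarrel": "rrelqua", then "qqdkptz".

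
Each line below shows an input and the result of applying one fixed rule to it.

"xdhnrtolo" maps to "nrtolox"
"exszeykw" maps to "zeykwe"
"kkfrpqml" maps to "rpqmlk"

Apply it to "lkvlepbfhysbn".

lepbfhysbnl

In each case the input is transformed by: move the first 3 characters to the end (rotate left by 3), then delete the last 2 characters.
Applying both steps to "lkvlepbfhysbn": "lepbfhysbnlkv", then "lepbfhysbnl".
(Check on "xdhnrtolo": → "nrtoloxdh" → "nrtolox" ✓)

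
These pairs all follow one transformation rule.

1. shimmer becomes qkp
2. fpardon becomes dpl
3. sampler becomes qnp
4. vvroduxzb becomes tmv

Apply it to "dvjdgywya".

bbu

The transformation: keep one character in every 3, starting at position 1 (positions 1st, 4th, 7th, ...), then shift every letter 2 places backward in the alphabet (wrapping around).
For "dvjdgywya", step one produces "ddw"; step two turns that into "bbu".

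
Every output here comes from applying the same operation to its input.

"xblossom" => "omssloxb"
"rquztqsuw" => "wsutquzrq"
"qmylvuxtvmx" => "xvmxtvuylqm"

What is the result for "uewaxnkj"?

kjxnwaue

In each case the input is transformed by: swap each adjacent pair of characters (1↔2, 3↔4, ...), then reverse the string.
So "uewaxnkj" becomes "kjxnwaue".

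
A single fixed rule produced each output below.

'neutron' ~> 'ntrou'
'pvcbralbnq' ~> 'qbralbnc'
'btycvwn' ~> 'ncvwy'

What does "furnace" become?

enacr

What's happening: delete the first 2 characters, then swap the first and last characters.
For "furnace", step one produces "rnace"; step two turns that into "enacr".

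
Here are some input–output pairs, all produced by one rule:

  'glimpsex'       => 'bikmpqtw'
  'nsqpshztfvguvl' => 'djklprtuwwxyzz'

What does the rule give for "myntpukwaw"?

Rule — shift every letter 4 places forward in the alphabet (wrapping around), then sort the characters into alphabetical order.
On "myntpukwaw": the first step gives "qcrxtyoaea", and the second then gives "aaceoqrtxy".

aaceoqrtxy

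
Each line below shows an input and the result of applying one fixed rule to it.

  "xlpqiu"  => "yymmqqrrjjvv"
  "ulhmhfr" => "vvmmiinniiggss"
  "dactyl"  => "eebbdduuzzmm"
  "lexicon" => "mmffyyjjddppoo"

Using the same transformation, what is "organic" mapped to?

The pattern: shift every letter 1 place forward in the alphabet (wrapping around), then double every character.
Starting from "organic": after the first operation, "pshbojd"; after the second, "ppsshhbboojjdd".
(Check on "dactyl": → "ebduzm" → "eebbdduuzzmm" ✓)

ppsshhbboojjdd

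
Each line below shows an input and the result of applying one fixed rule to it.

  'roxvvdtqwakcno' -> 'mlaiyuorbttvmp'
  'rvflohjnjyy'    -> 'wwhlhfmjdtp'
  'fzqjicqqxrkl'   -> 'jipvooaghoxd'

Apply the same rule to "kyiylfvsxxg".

The transformation: shift every letter 2 places backward in the alphabet (wrapping around), then reverse the string.
Applying both steps to "kyiylfvsxxg": "iwgwjdtqvve", then "evvqtdjwgwi".
(Check on "fzqjicqqxrkl": → "dxohgaoovpij" → "jipvooaghoxd" ✓)

evvqtdjwgwi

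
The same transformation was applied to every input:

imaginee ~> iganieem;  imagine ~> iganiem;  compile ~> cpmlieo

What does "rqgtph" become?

rtghpq

Looking at the pairs, the operation is to swap each adjacent pair of characters (1↔2, 3↔4, ...), then move the first character to the end.
Starting from "rqgtph": after the first operation, "qrtghp"; after the second, "rtghpq".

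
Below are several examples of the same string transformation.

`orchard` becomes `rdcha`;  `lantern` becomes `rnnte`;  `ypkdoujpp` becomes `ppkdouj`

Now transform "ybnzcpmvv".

The rule is to delete the first 2 characters, then move the last 2 characters to the front (rotate right by 2).
Working it through for "ybnzcpmvv": intermediate "nzcpmvv", final "vvnzcpm".
(Check on "orchard": → "chard" → "rdcha" ✓)

vvnzcpm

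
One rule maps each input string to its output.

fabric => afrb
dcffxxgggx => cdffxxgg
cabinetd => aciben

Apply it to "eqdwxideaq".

qewdixed

The transformation: swap each adjacent pair of characters (1↔2, 3↔4, ...), then delete the last 2 characters.
Starting from "eqdwxideaq": after the first operation, "qewdixedqa"; after the second, "qewdixed".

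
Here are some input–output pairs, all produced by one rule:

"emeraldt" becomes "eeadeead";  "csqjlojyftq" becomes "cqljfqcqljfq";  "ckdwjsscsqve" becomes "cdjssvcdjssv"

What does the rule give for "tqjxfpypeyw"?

tjfyewtjfyew

In each case the input is transformed by: keep every other character starting from the first (positions 1st, 3rd, 5th, ...), then write the whole string twice.
For "tqjxfpypeyw" the result is "tjfyewtjfyew".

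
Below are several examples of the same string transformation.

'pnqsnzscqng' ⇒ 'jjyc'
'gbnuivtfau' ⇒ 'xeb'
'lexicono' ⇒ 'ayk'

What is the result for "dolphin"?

kd

Looking at the pairs, the operation is to keep one character in every 3, starting at position 2 (positions 2nd, 5th, 8th, ...), then shift every letter 4 places backward in the alphabet (wrapping around).
Working it through for "dolphin": intermediate "oh", final "kd".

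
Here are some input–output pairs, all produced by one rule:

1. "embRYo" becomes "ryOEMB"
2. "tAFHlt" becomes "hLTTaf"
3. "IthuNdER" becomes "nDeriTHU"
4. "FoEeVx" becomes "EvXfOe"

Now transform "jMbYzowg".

ZOWGJmBy

Looking at the pairs, the operation is to flip the case of every letter, then swap the front and back halves of the string.
So "jMbYzowg" becomes "ZOWGJmBy".
(Check on "tAFHlt": → "TafhLT" → "hLTTaf" ✓)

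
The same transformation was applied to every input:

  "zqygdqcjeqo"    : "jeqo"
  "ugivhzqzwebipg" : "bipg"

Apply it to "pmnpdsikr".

Looking at the pairs, the operation is to keep only the last 4 characters.
Doing the same to "pmnpdsikr": "sikr".

sikr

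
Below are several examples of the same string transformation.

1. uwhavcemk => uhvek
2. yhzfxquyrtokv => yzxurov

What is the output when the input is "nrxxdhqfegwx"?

Each output is the input with this applied: keep every other character starting from the first (positions 1st, 3rd, 5th, ...).
Applying that to "nrxxdhqfegwx" gives "nxdqew".

nxdqew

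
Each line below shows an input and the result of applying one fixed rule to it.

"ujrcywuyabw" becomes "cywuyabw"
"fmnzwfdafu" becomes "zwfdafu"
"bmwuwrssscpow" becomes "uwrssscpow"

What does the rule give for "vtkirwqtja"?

What's happening: delete the first 3 characters.
Doing the same to "vtkirwqtja": "irwqtja".

irwqtja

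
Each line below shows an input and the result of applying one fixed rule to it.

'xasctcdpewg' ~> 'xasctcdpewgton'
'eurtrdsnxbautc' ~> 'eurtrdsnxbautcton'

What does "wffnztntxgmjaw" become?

The pattern: append "ton".
For "wffnztntxgmjaw" the result is "wffnztntxgmjawton".

wffnztntxgmjawton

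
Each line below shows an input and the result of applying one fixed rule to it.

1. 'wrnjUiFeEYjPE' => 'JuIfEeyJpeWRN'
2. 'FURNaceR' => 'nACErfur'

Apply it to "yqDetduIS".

ETDUisYQd

What's happening: move the first 3 characters to the end (rotate left by 3), then flip the case of every letter.
Working it through for "yqDetduIS": intermediate "etduISyqD", final "ETDUisYQd".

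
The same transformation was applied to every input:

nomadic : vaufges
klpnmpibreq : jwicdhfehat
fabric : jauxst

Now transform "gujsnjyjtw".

bloymbkfbq

Looking at the pairs, the operation is to move the last 3 characters to the front (rotate right by 3), then shift every letter 8 places backward in the alphabet (wrapping around).
On "gujsnjyjtw" that produces "bloymbkfbq".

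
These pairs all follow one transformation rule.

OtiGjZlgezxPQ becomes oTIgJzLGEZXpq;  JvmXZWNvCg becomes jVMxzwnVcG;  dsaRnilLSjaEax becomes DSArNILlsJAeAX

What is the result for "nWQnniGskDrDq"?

NwqNNIgSKdRdQ

The transformation: flip the case of every letter.
So "nWQnniGskDrDq" becomes "NwqNNIgSKdRdQ".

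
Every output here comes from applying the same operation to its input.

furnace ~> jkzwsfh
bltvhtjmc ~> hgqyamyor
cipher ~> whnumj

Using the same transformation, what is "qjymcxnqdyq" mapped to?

In each case the input is transformed by: shift every letter 5 places forward in the alphabet (wrapping around), then move the last character to the front.
Doing the same to "qjymcxnqdyq": "vvodrhcsvid".
(Check on "cipher": → "hnumjw" → "whnumj" ✓)

vvodrhcsvid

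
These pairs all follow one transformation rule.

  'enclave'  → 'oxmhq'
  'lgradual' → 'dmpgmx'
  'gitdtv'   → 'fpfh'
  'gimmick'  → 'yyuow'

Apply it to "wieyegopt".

qkqsabf

Looking at the pairs, the operation is to shift every letter 12 places forward in the alphabet (wrapping around), then delete the first 2 characters.
"wieyegopt" → "qkqsabf".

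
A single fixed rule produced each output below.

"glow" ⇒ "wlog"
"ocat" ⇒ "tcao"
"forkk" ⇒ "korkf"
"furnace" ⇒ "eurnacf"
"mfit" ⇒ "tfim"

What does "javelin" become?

navelij

The transformation: swap the first and last characters.
On "javelin" that produces "navelij".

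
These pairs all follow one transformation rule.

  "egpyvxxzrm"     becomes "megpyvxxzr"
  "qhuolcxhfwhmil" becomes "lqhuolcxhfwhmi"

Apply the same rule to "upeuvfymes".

In each case the input is transformed by: move the last character to the front.
Applying that to "upeuvfymes" gives "supeuvfyme".

supeuvfyme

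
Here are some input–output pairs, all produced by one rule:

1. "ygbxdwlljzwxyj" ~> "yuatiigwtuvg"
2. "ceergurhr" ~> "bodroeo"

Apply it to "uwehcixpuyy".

In each case the input is transformed by: delete the first 2 characters, then shift every letter 3 places backward in the alphabet (wrapping around).
Working it through for "uwehcixpuyy": intermediate "ehcixpuyy", final "bezfumrvv".

bezfumrvv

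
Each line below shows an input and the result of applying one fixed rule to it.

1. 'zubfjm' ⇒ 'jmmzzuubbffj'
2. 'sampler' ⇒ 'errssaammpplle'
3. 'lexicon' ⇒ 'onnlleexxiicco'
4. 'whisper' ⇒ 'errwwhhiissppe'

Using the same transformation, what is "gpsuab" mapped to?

Rule — double every character, then move the last 3 characters to the front (rotate right by 3).
"gpsuab" → "abbggppssuua".

abbggppssuua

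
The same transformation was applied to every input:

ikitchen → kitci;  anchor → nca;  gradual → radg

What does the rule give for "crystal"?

rysc

The pattern: delete the last 3 characters, then move the first character to the end.
Starting from "crystal": after the first operation, "crys"; after the second, "rysc".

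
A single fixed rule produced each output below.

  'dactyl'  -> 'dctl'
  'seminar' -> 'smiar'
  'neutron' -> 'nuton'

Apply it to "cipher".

Rule — double every character, then keep one character in every 3, starting at position 2 (positions 2nd, 5th, 8th, ...).
Working it through for "cipher": intermediate "cciipphheerr", final "cphr".

cphr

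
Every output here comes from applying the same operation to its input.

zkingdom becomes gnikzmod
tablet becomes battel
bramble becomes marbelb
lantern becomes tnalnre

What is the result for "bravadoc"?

avarbcod

The transformation: move the last 3 characters to the front (rotate right by 3), then reverse the string.
On "bravadoc": the first step gives "docbrava", and the second then gives "avarbcod".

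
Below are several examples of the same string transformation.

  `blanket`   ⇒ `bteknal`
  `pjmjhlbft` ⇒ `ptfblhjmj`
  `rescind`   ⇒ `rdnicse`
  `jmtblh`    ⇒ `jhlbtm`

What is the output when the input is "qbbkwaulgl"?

Each output is the input with this applied: reverse the string, then move the last character to the front.
On "qbbkwaulgl": the first step gives "lgluawkbbq", and the second then gives "qlgluawkbb".
(Check on "rescind": → "dnicser" → "rdnicse" ✓)

qlgluawkbb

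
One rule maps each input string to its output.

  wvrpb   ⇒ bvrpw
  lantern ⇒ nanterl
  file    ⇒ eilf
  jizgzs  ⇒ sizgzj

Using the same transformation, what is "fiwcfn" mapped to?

What's happening: swap the first and last characters.
So "fiwcfn" becomes "niwcff".

niwcff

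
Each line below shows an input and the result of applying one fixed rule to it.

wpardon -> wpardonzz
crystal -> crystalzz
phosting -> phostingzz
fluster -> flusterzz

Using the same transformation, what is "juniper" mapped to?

juniperzz

Looking at the pairs, the operation is to append "zz".
So "juniper" becomes "juniperzz".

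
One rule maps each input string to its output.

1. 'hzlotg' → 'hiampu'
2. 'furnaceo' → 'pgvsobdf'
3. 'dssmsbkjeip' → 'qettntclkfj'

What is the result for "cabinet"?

Looking at the pairs, the operation is to move the last character to the front, then shift every letter 1 place forward in the alphabet (wrapping around).
For "cabinet", step one produces "tcabine"; step two turns that into "udbcjof".

udbcjof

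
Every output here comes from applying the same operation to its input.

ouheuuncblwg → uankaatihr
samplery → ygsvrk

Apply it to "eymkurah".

kesqax

In each case the input is transformed by: shift every letter 6 places forward in the alphabet (wrapping around), then delete the last 2 characters.
Working it through for "eymkurah": intermediate "kesqaxgn", final "kesqax".
(Check on "samplery": → "ygsvrkxe" → "ygsvrk" ✓)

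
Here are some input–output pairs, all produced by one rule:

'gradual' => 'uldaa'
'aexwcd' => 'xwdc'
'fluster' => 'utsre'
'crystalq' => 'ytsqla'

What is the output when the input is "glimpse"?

What's happening: delete the first 2 characters, then sort the characters into reverse alphabetical order.
Starting from "glimpse": after the first operation, "impse"; after the second, "spmie".

spmie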